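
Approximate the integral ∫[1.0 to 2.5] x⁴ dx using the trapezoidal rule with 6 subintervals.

f(x) = x⁴
a = 1.0, b = 2.5, n = 6
h = (b - a)/n = 0.250000

Trapezoidal rule: (h/2)[f(x₀) + 2f(x₁) + 2f(x₂) + ... + f(xₙ)]

x_0 = 1.0000, f(x_0) = 1.000000, coefficient = 1
x_1 = 1.2500, f(x_1) = 2.441406, coefficient = 2
x_2 = 1.5000, f(x_2) = 5.062500, coefficient = 2
x_3 = 1.7500, f(x_3) = 9.378906, coefficient = 2
x_4 = 2.0000, f(x_4) = 16.000000, coefficient = 2
x_5 = 2.2500, f(x_5) = 25.628906, coefficient = 2
x_6 = 2.5000, f(x_6) = 39.062500, coefficient = 1

I ≈ (0.250000/2) × 157.085938 = 19.635742
Exact value: 19.331250
Error: 0.304492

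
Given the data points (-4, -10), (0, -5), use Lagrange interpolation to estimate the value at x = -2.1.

Lagrange interpolation formula:
P(x) = Σ yᵢ × Lᵢ(x)
where Lᵢ(x) = Π_{j≠i} (x - xⱼ)/(xᵢ - xⱼ)

L_0(-2.1) = (-2.1 - 0)/(-4 - 0) = 0.525000
L_1(-2.1) = (-2.1 - (-4))/(0 - (-4)) = 0.475000

P(-2.1) = (-10)×L_0(-2.1) + (-5)×L_1(-2.1)
P(-2.1) = -7.625000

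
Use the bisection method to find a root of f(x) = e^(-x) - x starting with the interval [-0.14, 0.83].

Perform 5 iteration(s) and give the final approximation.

f(x) = e^(-x) - x
Initial interval: [-0.14, 0.83]

Iteration 1:
  c_1 = (-0.140000 + 0.830000)/2 = 0.345000
  f(c_1) = f(0.345000) = 0.363220
  f(a) × f(c) ≥ 0, new interval: [0.345000, 0.830000]
Iteration 2:
  c_2 = (0.345000 + 0.830000)/2 = 0.587500
  f(c_2) = f(0.587500) = -0.031785
  f(a) × f(c) < 0, new interval: [0.345000, 0.587500]
Iteration 3:
  c_3 = (0.345000 + 0.587500)/2 = 0.466250
  f(c_3) = f(0.466250) = 0.161100
  f(a) × f(c) ≥ 0, new interval: [0.466250, 0.587500]
Iteration 4:
  c_4 = (0.466250 + 0.587500)/2 = 0.526875
  f(c_4) = f(0.526875) = 0.063572
  f(a) × f(c) ≥ 0, new interval: [0.526875, 0.587500]
Iteration 5:
  c_5 = (0.526875 + 0.587500)/2 = 0.557187
  f(c_5) = f(0.557187) = 0.015630
  f(a) × f(c) ≥ 0, new interval: [0.557187, 0.587500]

After 5 iteration(s), the approximation is c_5 = 0.557187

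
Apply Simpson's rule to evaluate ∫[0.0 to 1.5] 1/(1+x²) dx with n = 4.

f(x) = 1/(1+x²)
a = 0.0, b = 1.5, n = 4
h = (b - a)/n = 0.375000

Simpson's rule: (h/3)[f(x₀) + 4f(x₁) + 2f(x₂) + ... + f(xₙ)]

x_0 = 0.0000, f(x_0) = 1.000000, coefficient = 1
x_1 = 0.3750, f(x_1) = 0.876712, coefficient = 4
x_2 = 0.7500, f(x_2) = 0.640000, coefficient = 2
x_3 = 1.1250, f(x_3) = 0.441379, coefficient = 4
x_4 = 1.5000, f(x_4) = 0.307692, coefficient = 1

I ≈ (0.375000/3) × 7.860059 = 0.982507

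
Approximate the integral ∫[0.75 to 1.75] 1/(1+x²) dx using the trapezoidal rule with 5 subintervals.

f(x) = 1/(1+x²)
a = 0.75, b = 1.75, n = 5
h = (b - a)/n = 0.200000

Trapezoidal rule: (h/2)[f(x₀) + 2f(x₁) + 2f(x₂) + ... + f(xₙ)]

x_0 = 0.7500, f(x_0) = 0.640000, coefficient = 1
x_1 = 0.9500, f(x_1) = 0.525624, coefficient = 2
x_2 = 1.1500, f(x_2) = 0.430571, coefficient = 2
x_3 = 1.3500, f(x_3) = 0.354296, coefficient = 2
x_4 = 1.5500, f(x_4) = 0.293902, coefficient = 2
x_5 = 1.7500, f(x_5) = 0.246154, coefficient = 1

I ≈ (0.200000/2) × 4.094938 = 0.409494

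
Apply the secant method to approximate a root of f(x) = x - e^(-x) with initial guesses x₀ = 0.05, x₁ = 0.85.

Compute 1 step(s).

f(x) = x - e^(-x)
x₀ = 0.05, x₁ = 0.85

Secant formula: x_{n+1} = x_n - f(x_n)(x_n - x_{n-1})/(f(x_n) - f(x_{n-1}))

Iteration 1:
  f(0.050000) = -0.901229
  f(0.850000) = 0.422585
  x_2 = 0.850000 - 0.422585×(0.850000 - 0.050000)/(0.422585 - (-0.901229))
       = 0.594626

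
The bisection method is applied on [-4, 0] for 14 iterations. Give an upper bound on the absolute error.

Bisection error bound: |error| ≤ (b-a)/2^n
|error| ≤ (0 - (-4))/2^14 = 4/2^14
|error| ≤ 0.0002441406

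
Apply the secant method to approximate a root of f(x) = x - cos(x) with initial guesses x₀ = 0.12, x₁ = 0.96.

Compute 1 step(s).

f(x) = x - cos(x)
x₀ = 0.12, x₁ = 0.96

Secant formula: x_{n+1} = x_n - f(x_n)(x_n - x_{n-1})/(f(x_n) - f(x_{n-1}))

Iteration 1:
  f(0.120000) = -0.872809
  f(0.960000) = 0.386480
  x_2 = 0.960000 - 0.386480×(0.960000 - 0.120000)/(0.386480 - (-0.872809))
       = 0.702201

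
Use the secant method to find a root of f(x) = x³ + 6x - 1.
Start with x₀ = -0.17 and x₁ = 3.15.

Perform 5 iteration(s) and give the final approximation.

f(x) = x³ + 6x - 1
x₀ = -0.17, x₁ = 3.15

Secant formula: x_{n+1} = x_n - f(x_n)(x_n - x_{n-1})/(f(x_n) - f(x_{n-1}))

Iteration 1:
  f(-0.170000) = -2.024913
  f(3.150000) = 49.155875
  x_2 = 3.150000 - 49.155875×(3.150000 - (-0.170000))/(49.155875 - (-2.024913))
       = -0.038648
Iteration 2:
  f(3.150000) = 49.155875
  f(-0.038648) = -1.231944
  x_3 = -0.038648 - (-1.231944)×(-0.038648 - 3.150000)/(-1.231944 - 49.155875)
       = 0.039312
Iteration 3:
  f(-0.038648) = -1.231944
  f(0.039312) = -0.764066
  x_4 = 0.039312 - (-0.764066)×(0.039312 - (-0.038648))/(-0.764066 - (-1.231944))
       = 0.166624
Iteration 4:
  f(0.039312) = -0.764066
  f(0.166624) = 0.004372
  x_5 = 0.166624 - 0.004372×(0.166624 - 0.039312)/(0.004372 - (-0.764066))
       = 0.165900
Iteration 5:
  f(0.166624) = 0.004372
  f(0.165900) = -0.000034
  x_6 = 0.165900 - (-0.000034)×(0.165900 - 0.166624)/(-0.000034 - 0.004372)
       = 0.165906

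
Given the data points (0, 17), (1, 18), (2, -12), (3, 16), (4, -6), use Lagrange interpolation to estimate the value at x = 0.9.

Lagrange interpolation formula:
P(x) = Σ yᵢ × Lᵢ(x)
where Lᵢ(x) = Π_{j≠i} (x - xⱼ)/(xᵢ - xⱼ)

L_0(0.9) = (0.9 - 1)/(0 - 1) × (0.9 - 2)/(0 - 2) × (0.9 - 3)/(0 - 3) × (0.9 - 4)/(0 - 4) = 0.029837
L_1(0.9) = (0.9 - 0)/(1 - 0) × (0.9 - 2)/(1 - 2) × (0.9 - 3)/(1 - 3) × (0.9 - 4)/(1 - 4) = 1.074150
L_2(0.9) = (0.9 - 0)/(2 - 0) × (0.9 - 1)/(2 - 1) × (0.9 - 3)/(2 - 3) × (0.9 - 4)/(2 - 4) = -0.146475
L_3(0.9) = (0.9 - 0)/(3 - 0) × (0.9 - 1)/(3 - 1) × (0.9 - 2)/(3 - 2) × (0.9 - 4)/(3 - 4) = 0.051150
L_4(0.9) = (0.9 - 0)/(4 - 0) × (0.9 - 1)/(4 - 1) × (0.9 - 2)/(4 - 2) × (0.9 - 3)/(4 - 3) = -0.008662

P(0.9) = 17×L_0(0.9) + 18×L_1(0.9) + (-12)×L_2(0.9) + 16×L_3(0.9) + (-6)×L_4(0.9)
P(0.9) = 22.470012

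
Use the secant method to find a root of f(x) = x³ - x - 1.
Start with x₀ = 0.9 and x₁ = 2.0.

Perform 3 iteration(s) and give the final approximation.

f(x) = x³ - x - 1
x₀ = 0.9, x₁ = 2.0

Secant formula: x_{n+1} = x_n - f(x_n)(x_n - x_{n-1})/(f(x_n) - f(x_{n-1}))

Iteration 1:
  f(0.900000) = -1.171000
  f(2.000000) = 5.000000
  x_2 = 2.000000 - 5.000000×(2.000000 - 0.900000)/(5.000000 - (-1.171000))
       = 1.108734
Iteration 2:
  f(2.000000) = 5.000000
  f(1.108734) = -0.745776
  x_3 = 1.108734 - (-0.745776)×(1.108734 - 2.000000)/(-0.745776 - 5.000000)
       = 1.224417
Iteration 3:
  f(1.108734) = -0.745776
  f(1.224417) = -0.388776
  x_4 = 1.224417 - (-0.388776)×(1.224417 - 1.108734)/(-0.388776 - (-0.745776))
       = 1.350396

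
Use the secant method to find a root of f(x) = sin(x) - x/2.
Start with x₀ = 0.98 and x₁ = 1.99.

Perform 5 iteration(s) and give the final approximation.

f(x) = sin(x) - x/2
x₀ = 0.98, x₁ = 1.99

Secant formula: x_{n+1} = x_n - f(x_n)(x_n - x_{n-1})/(f(x_n) - f(x_{n-1}))

Iteration 1:
  f(0.980000) = 0.340497
  f(1.990000) = -0.081587
  x_2 = 1.990000 - (-0.081587)×(1.990000 - 0.980000)/(-0.081587 - 0.340497)
       = 1.794772
Iteration 2:
  f(1.990000) = -0.081587
  f(1.794772) = 0.077636
  x_3 = 1.794772 - 0.077636×(1.794772 - 1.990000)/(0.077636 - (-0.081587))
       = 1.889964
Iteration 3:
  f(1.794772) = 0.077636
  f(1.889964) = 0.004515
  x_4 = 1.889964 - 0.004515×(1.889964 - 1.794772)/(0.004515 - 0.077636)
       = 1.895842
Iteration 4:
  f(1.889964) = 0.004515
  f(1.895842) = -0.000285
  x_5 = 1.895842 - (-0.000285)×(1.895842 - 1.889964)/(-0.000285 - 0.004515)
       = 1.895493
Iteration 5:
  f(1.895842) = -0.000285
  f(1.895493) = 0.000001
  x_6 = 1.895493 - 0.000001×(1.895493 - 1.895842)/(0.000001 - (-0.000285))
       = 1.895494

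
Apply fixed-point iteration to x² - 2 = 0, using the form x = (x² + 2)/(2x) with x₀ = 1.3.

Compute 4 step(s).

Equation: x² - 2 = 0
Fixed-point form: x = (x² + 2)/(2x)
x₀ = 1.3

x_1 = g(1.300000) = 1.419231
x_2 = g(1.419231) = 1.414222
x_3 = g(1.414222) = 1.414214
x_4 = g(1.414214) = 1.414214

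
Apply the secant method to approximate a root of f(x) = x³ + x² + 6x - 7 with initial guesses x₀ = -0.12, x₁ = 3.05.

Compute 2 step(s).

f(x) = x³ + x² + 6x - 7
x₀ = -0.12, x₁ = 3.05

Secant formula: x_{n+1} = x_n - f(x_n)(x_n - x_{n-1})/(f(x_n) - f(x_{n-1}))

Iteration 1:
  f(-0.120000) = -7.707328
  f(3.050000) = 48.975125
  x_2 = 3.050000 - 48.975125×(3.050000 - (-0.120000))/(48.975125 - (-7.707328))
       = 0.311037
Iteration 2:
  f(3.050000) = 48.975125
  f(0.311037) = -5.006944
  x_3 = 0.311037 - (-5.006944)×(0.311037 - 3.050000)/(-5.006944 - 48.975125)
       = 0.565081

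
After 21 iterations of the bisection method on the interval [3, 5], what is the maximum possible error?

Bisection error bound: |error| ≤ (b-a)/2^n
|error| ≤ (5 - 3)/2^21 = 2/2^21
|error| ≤ 0.0000009537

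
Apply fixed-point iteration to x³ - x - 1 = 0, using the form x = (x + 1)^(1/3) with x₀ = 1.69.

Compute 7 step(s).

Equation: x³ - x - 1 = 0
Fixed-point form: x = (x + 1)^(1/3)
x₀ = 1.69

x_1 = g(1.690000) = 1.390755
x_2 = g(1.390755) = 1.337145
x_3 = g(1.337145) = 1.327074
x_4 = g(1.327074) = 1.325165
x_5 = g(1.325165) = 1.324803
x_6 = g(1.324803) = 1.324734
x_7 = g(1.324734) = 1.324721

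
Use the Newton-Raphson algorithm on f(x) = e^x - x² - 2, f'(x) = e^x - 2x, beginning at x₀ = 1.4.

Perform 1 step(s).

f(x) = e^x - x² - 2
f'(x) = e^x - 2x
x₀ = 1.4

Newton-Raphson formula: x_{n+1} = x_n - f(x_n)/f'(x_n)

Iteration 1:
  f(1.400000) = 0.095200
  f'(1.400000) = 1.255200
  x_1 = 1.400000 - 0.095200/1.255200 = 1.324156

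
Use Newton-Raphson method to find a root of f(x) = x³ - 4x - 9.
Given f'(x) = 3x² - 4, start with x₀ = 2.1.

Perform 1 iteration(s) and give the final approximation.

f(x) = x³ - 4x - 9
f'(x) = 3x² - 4
x₀ = 2.1

Newton-Raphson formula: x_{n+1} = x_n - f(x_n)/f'(x_n)

Iteration 1:
  f(2.100000) = -8.139000
  f'(2.100000) = 9.230000
  x_1 = 2.100000 - (-8.139000)/9.230000 = 2.981798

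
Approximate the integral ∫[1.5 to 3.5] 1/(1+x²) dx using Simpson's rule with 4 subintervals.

f(x) = 1/(1+x²)
a = 1.5, b = 3.5, n = 4
h = (b - a)/n = 0.500000

Simpson's rule: (h/3)[f(x₀) + 4f(x₁) + 2f(x₂) + ... + f(xₙ)]

x_0 = 1.5000, f(x_0) = 0.307692, coefficient = 1
x_1 = 2.0000, f(x_1) = 0.200000, coefficient = 4
x_2 = 2.5000, f(x_2) = 0.137931, coefficient = 2
x_3 = 3.0000, f(x_3) = 0.100000, coefficient = 4
x_4 = 3.5000, f(x_4) = 0.075472, coefficient = 1

I ≈ (0.500000/3) × 1.859026 = 0.309838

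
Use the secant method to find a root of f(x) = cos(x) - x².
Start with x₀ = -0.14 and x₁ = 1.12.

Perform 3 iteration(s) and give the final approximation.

f(x) = cos(x) - x²
x₀ = -0.14, x₁ = 1.12

Secant formula: x_{n+1} = x_n - f(x_n)(x_n - x_{n-1})/(f(x_n) - f(x_{n-1}))

Iteration 1:
  f(-0.140000) = 0.970616
  f(1.120000) = -0.818718
  x_2 = 1.120000 - (-0.818718)×(1.120000 - (-0.140000))/(-0.818718 - 0.970616)
       = 0.543481
Iteration 2:
  f(1.120000) = -0.818718
  f(0.543481) = 0.560542
  x_3 = 0.543481 - 0.560542×(0.543481 - 1.120000)/(0.560542 - (-0.818718))
       = 0.777783
Iteration 3:
  f(0.543481) = 0.560542
  f(0.777783) = 0.107525
  x_4 = 0.777783 - 0.107525×(0.777783 - 0.543481)/(0.107525 - 0.560542)
       = 0.833395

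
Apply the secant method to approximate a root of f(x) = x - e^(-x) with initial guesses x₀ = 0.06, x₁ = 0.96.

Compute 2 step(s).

f(x) = x - e^(-x)
x₀ = 0.06, x₁ = 0.96

Secant formula: x_{n+1} = x_n - f(x_n)(x_n - x_{n-1})/(f(x_n) - f(x_{n-1}))

Iteration 1:
  f(0.060000) = -0.881765
  f(0.960000) = 0.577107
  x_2 = 0.960000 - 0.577107×(0.960000 - 0.060000)/(0.577107 - (-0.881765))
       = 0.603974
Iteration 2:
  f(0.960000) = 0.577107
  f(0.603974) = 0.057339
  x_3 = 0.603974 - 0.057339×(0.603974 - 0.960000)/(0.057339 - 0.577107)
       = 0.564698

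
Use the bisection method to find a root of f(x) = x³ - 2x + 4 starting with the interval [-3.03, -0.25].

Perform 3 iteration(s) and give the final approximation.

f(x) = x³ - 2x + 4
Initial interval: [-3.03, -0.25]

Iteration 1:
  c_1 = (-3.030000 + (-0.250000))/2 = -1.640000
  f(c_1) = f(-1.640000) = 2.869056
  f(a) × f(c) < 0, new interval: [-3.030000, -1.640000]
Iteration 2:
  c_2 = (-3.030000 + (-1.640000))/2 = -2.335000
  f(c_2) = f(-2.335000) = -4.060945
  f(a) × f(c) ≥ 0, new interval: [-2.335000, -1.640000]
Iteration 3:
  c_3 = (-2.335000 + (-1.640000))/2 = -1.987500
  f(c_3) = f(-1.987500) = 0.124064
  f(a) × f(c) < 0, new interval: [-2.335000, -1.987500]

After 3 iteration(s), the approximation is c_3 = -1.987500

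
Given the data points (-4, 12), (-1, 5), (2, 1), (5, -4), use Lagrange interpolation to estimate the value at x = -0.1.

Lagrange interpolation formula:
P(x) = Σ yᵢ × Lᵢ(x)
where Lᵢ(x) = Π_{j≠i} (x - xⱼ)/(xᵢ - xⱼ)

L_0(-0.1) = (-0.1 - (-1))/(-4 - (-1)) × (-0.1 - 2)/(-4 - 2) × (-0.1 - 5)/(-4 - 5) = -0.059500
L_1(-0.1) = (-0.1 - (-4))/(-1 - (-4)) × (-0.1 - 2)/(-1 - 2) × (-0.1 - 5)/(-1 - 5) = 0.773500
L_2(-0.1) = (-0.1 - (-4))/(2 - (-4)) × (-0.1 - (-1))/(2 - (-1)) × (-0.1 - 5)/(2 - 5) = 0.331500
L_3(-0.1) = (-0.1 - (-4))/(5 - (-4)) × (-0.1 - (-1))/(5 - (-1)) × (-0.1 - 2)/(5 - 2) = -0.045500

P(-0.1) = 12×L_0(-0.1) + 5×L_1(-0.1) + 1×L_2(-0.1) + (-4)×L_3(-0.1)
P(-0.1) = 3.667000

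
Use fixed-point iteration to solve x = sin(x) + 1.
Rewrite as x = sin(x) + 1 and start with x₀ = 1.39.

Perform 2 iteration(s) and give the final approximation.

Equation: x = sin(x) + 1
Fixed-point form: x = sin(x) + 1
x₀ = 1.39

x_1 = g(1.390000) = 1.983701
x_2 = g(1.983701) = 1.915959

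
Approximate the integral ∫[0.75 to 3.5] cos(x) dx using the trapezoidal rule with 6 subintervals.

f(x) = cos(x)
a = 0.75, b = 3.5, n = 6
h = (b - a)/n = 0.458333

Trapezoidal rule: (h/2)[f(x₀) + 2f(x₁) + 2f(x₂) + ... + f(xₙ)]

x_0 = 0.7500, f(x_0) = 0.731689, coefficient = 1
x_1 = 1.2083, f(x_1) = 0.354578, coefficient = 2
x_2 = 1.6667, f(x_2) = -0.095724, coefficient = 2
x_3 = 2.1250, f(x_3) = -0.526266, coefficient = 2
x_4 = 2.5833, f(x_4) = -0.848178, coefficient = 2
x_5 = 3.0417, f(x_5) = -0.995012, coefficient = 2
x_6 = 3.5000, f(x_6) = -0.936457, coefficient = 1

I ≈ (0.458333/2) × -4.425971 = -1.014285
Exact value: -1.032422
Error: 0.018137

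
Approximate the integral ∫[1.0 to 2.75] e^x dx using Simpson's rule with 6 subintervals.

f(x) = e^x
a = 1.0, b = 2.75, n = 6
h = (b - a)/n = 0.291667

Simpson's rule: (h/3)[f(x₀) + 4f(x₁) + 2f(x₂) + ... + f(xₙ)]

x_0 = 1.0000, f(x_0) = 2.718282, coefficient = 1
x_1 = 1.2917, f(x_1) = 3.638846, coefficient = 4
x_2 = 1.5833, f(x_2) = 4.871166, coefficient = 2
x_3 = 1.8750, f(x_3) = 6.520819, coefficient = 4
x_4 = 2.1667, f(x_4) = 8.729138, coefficient = 2
x_5 = 2.4583, f(x_5) = 11.685320, coefficient = 4
x_6 = 2.7500, f(x_6) = 15.642632, coefficient = 1

I ≈ (0.291667/3) × 132.941463 = 12.924864
Exact value: 12.924350
Error: 0.000514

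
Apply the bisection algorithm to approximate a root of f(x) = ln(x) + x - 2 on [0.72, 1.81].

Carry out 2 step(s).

f(x) = ln(x) + x - 2
Initial interval: [0.72, 1.81]

Iteration 1:
  c_1 = (0.720000 + 1.810000)/2 = 1.265000
  f(c_1) = f(1.265000) = -0.499928
  f(a) × f(c) ≥ 0, new interval: [1.265000, 1.810000]
Iteration 2:
  c_2 = (1.265000 + 1.810000)/2 = 1.537500
  f(c_2) = f(1.537500) = -0.032342
  f(a) × f(c) ≥ 0, new interval: [1.537500, 1.810000]

After 2 iteration(s), the approximation is c_2 = 1.537500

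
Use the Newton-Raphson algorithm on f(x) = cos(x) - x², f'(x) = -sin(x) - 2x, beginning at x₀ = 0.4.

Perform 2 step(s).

f(x) = cos(x) - x²
f'(x) = -sin(x) - 2x
x₀ = 0.4

Newton-Raphson formula: x_{n+1} = x_n - f(x_n)/f'(x_n)

Iteration 1:
  f(0.400000) = 0.761061
  f'(0.400000) = -1.189418
  x_1 = 0.400000 - 0.761061/(-1.189418) = 1.039860
Iteration 2:
  f(1.039860) = -0.574967
  f'(1.039860) = -2.942053
  x_2 = 1.039860 - (-0.574967)/(-2.942053) = 0.844429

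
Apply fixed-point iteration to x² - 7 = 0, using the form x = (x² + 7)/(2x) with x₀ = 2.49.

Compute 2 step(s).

Equation: x² - 7 = 0
Fixed-point form: x = (x² + 7)/(2x)
x₀ = 2.49

x_1 = g(2.490000) = 2.650622
x_2 = g(2.650622) = 2.645756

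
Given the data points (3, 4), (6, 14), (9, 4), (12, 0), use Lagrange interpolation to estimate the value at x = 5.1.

Lagrange interpolation formula:
P(x) = Σ yᵢ × Lᵢ(x)
where Lᵢ(x) = Π_{j≠i} (x - xⱼ)/(xᵢ - xⱼ)

L_0(5.1) = (5.1 - 6)/(3 - 6) × (5.1 - 9)/(3 - 9) × (5.1 - 12)/(3 - 12) = 0.149500
L_1(5.1) = (5.1 - 3)/(6 - 3) × (5.1 - 9)/(6 - 9) × (5.1 - 12)/(6 - 12) = 1.046500
L_2(5.1) = (5.1 - 3)/(9 - 3) × (5.1 - 6)/(9 - 6) × (5.1 - 12)/(9 - 12) = -0.241500
L_3(5.1) = (5.1 - 3)/(12 - 3) × (5.1 - 6)/(12 - 6) × (5.1 - 9)/(12 - 9) = 0.045500

P(5.1) = 4×L_0(5.1) + 14×L_1(5.1) + 4×L_2(5.1) + 0×L_3(5.1)
P(5.1) = 14.283000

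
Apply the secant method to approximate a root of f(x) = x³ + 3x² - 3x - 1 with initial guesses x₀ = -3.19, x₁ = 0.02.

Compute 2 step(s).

f(x) = x³ + 3x² - 3x - 1
x₀ = -3.19, x₁ = 0.02

Secant formula: x_{n+1} = x_n - f(x_n)(x_n - x_{n-1})/(f(x_n) - f(x_{n-1}))

Iteration 1:
  f(-3.190000) = 6.636541
  f(0.020000) = -1.058792
  x_2 = 0.020000 - (-1.058792)×(0.020000 - (-3.190000))/(-1.058792 - 6.636541)
       = -0.421660
Iteration 2:
  f(0.020000) = -1.058792
  f(-0.421660) = 0.723403
  x_3 = -0.421660 - 0.723403×(-0.421660 - 0.020000)/(0.723403 - (-1.058792))
       = -0.242388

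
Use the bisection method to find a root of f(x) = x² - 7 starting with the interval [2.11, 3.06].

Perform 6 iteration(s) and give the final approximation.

f(x) = x² - 7
Initial interval: [2.11, 3.06]

Iteration 1:
  c_1 = (2.110000 + 3.060000)/2 = 2.585000
  f(c_1) = f(2.585000) = -0.317775
  f(a) × f(c) ≥ 0, new interval: [2.585000, 3.060000]
Iteration 2:
  c_2 = (2.585000 + 3.060000)/2 = 2.822500
  f(c_2) = f(2.822500) = 0.966506
  f(a) × f(c) < 0, new interval: [2.585000, 2.822500]
Iteration 3:
  c_3 = (2.585000 + 2.822500)/2 = 2.703750
  f(c_3) = f(2.703750) = 0.310264
  f(a) × f(c) < 0, new interval: [2.585000, 2.703750]
Iteration 4:
  c_4 = (2.585000 + 2.703750)/2 = 2.644375
  f(c_4) = f(2.644375) = -0.007281
  f(a) × f(c) ≥ 0, new interval: [2.644375, 2.703750]
Iteration 5:
  c_5 = (2.644375 + 2.703750)/2 = 2.674062
  f(c_5) = f(2.674062) = 0.150610
  f(a) × f(c) < 0, new interval: [2.644375, 2.674062]
Iteration 6:
  c_6 = (2.644375 + 2.674062)/2 = 2.659219
  f(c_6) = f(2.659219) = 0.071444
  f(a) × f(c) < 0, new interval: [2.644375, 2.659219]

After 6 iteration(s), the approximation is c_6 = 2.659219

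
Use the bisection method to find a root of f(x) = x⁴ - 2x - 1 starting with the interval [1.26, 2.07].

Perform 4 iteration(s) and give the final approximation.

f(x) = x⁴ - 2x - 1
Initial interval: [1.26, 2.07]

Iteration 1:
  c_1 = (1.260000 + 2.070000)/2 = 1.665000
  f(c_1) = f(1.665000) = 3.355231
  f(a) × f(c) < 0, new interval: [1.260000, 1.665000]
Iteration 2:
  c_2 = (1.260000 + 1.665000)/2 = 1.462500
  f(c_2) = f(1.462500) = 0.649920
  f(a) × f(c) < 0, new interval: [1.260000, 1.462500]
Iteration 3:
  c_3 = (1.260000 + 1.462500)/2 = 1.361250
  f(c_3) = f(1.361250) = -0.288885
  f(a) × f(c) ≥ 0, new interval: [1.361250, 1.462500]
Iteration 4:
  c_4 = (1.361250 + 1.462500)/2 = 1.411875
  f(c_4) = f(1.411875) = 0.149858
  f(a) × f(c) < 0, new interval: [1.361250, 1.411875]

After 4 iteration(s), the approximation is c_4 = 1.411875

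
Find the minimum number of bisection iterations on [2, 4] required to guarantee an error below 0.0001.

We need (b-a)/2^n ≤ 0.0001
(4 - 2)/2^n ≤ 0.0001
2/2^n ≤ 0.0001
2^n ≥ 20000
n ≥ log₂(20000) = 14.29
n ≥ 15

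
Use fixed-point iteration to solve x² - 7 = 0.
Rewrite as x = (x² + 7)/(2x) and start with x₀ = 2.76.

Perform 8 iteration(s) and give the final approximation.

Equation: x² - 7 = 0
Fixed-point form: x = (x² + 7)/(2x)
x₀ = 2.76

x_1 = g(2.760000) = 2.648116
x_2 = g(2.648116) = 2.645752
x_3 = g(2.645752) = 2.645751
x_4 = g(2.645751) = 2.645751
x_5 = g(2.645751) = 2.645751
x_6 = g(2.645751) = 2.645751
x_7 = g(2.645751) = 2.645751
x_8 = g(2.645751) = 2.645751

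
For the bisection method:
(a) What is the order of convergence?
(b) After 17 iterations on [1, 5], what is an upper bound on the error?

(a) Bisection has linear (order 1) convergence; the error is halved each step.

(b) Error bound = (b-a)/2^n = (5 - 1)/2^{17}
    = 4/2^{17}

(a) 1 (linear); (b) error ≤ 3.05e-05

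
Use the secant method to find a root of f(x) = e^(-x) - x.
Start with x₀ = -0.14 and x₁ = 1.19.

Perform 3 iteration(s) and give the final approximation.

f(x) = e^(-x) - x
x₀ = -0.14, x₁ = 1.19

Secant formula: x_{n+1} = x_n - f(x_n)(x_n - x_{n-1})/(f(x_n) - f(x_{n-1}))

Iteration 1:
  f(-0.140000) = 1.290274
  f(1.190000) = -0.885779
  x_2 = 1.190000 - (-0.885779)×(1.190000 - (-0.140000))/(-0.885779 - 1.290274)
       = 0.648613
Iteration 2:
  f(1.190000) = -0.885779
  f(0.648613) = -0.125843
  x_3 = 0.648613 - (-0.125843)×(0.648613 - 1.190000)/(-0.125843 - (-0.885779))
       = 0.558961
Iteration 3:
  f(0.648613) = -0.125843
  f(0.558961) = 0.012841
  x_4 = 0.558961 - 0.012841×(0.558961 - 0.648613)/(0.012841 - (-0.125843))
       = 0.567263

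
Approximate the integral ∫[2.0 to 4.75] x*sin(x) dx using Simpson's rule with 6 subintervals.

f(x) = x*sin(x)
a = 2.0, b = 4.75, n = 6
h = (b - a)/n = 0.458333

Simpson's rule: (h/3)[f(x₀) + 4f(x₁) + 2f(x₂) + ... + f(xₙ)]

x_0 = 2.0000, f(x_0) = 1.818595, coefficient = 1
x_1 = 2.4583, f(x_1) = 1.552005, coefficient = 4
x_2 = 2.9167, f(x_2) = 0.650516, coefficient = 2
x_3 = 3.3750, f(x_3) = -0.780617, coefficient = 4
x_4 = 3.8333, f(x_4) = -2.445202, coefficient = 2
x_5 = 4.2917, f(x_5) = -3.917408, coefficient = 4
x_6 = 4.7500, f(x_6) = -4.746641, coefficient = 1

I ≈ (0.458333/3) × -19.101496 = -2.918284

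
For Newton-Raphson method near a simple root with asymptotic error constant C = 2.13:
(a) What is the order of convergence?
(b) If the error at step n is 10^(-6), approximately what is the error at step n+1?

(a) Newton-Raphson has quadratic (order 2) convergence near simple roots.
    This means |e_{n+1}| ≈ C|e_n|².

(b) With |e_n| = 10^(-6) and C = 2.13:
    |e_{n+1}| ≈ 2.13 × (10^(-6))² = 2.13 × 10^(-12)

(a) 2 (quadratic); (b) |e_{n+1}| ≈ 2.130e-12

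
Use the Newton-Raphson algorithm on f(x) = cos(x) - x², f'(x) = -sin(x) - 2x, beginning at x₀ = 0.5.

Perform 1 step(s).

f(x) = cos(x) - x²
f'(x) = -sin(x) - 2x
x₀ = 0.5

Newton-Raphson formula: x_{n+1} = x_n - f(x_n)/f'(x_n)

Iteration 1:
  f(0.500000) = 0.627583
  f'(0.500000) = -1.479426
  x_1 = 0.500000 - 0.627583/(-1.479426) = 0.924207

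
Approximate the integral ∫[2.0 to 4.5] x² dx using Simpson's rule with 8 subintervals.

f(x) = x²
a = 2.0, b = 4.5, n = 8
h = (b - a)/n = 0.312500

Simpson's rule: (h/3)[f(x₀) + 4f(x₁) + 2f(x₂) + ... + f(xₙ)]

x_0 = 2.0000, f(x_0) = 4.000000, coefficient = 1
x_1 = 2.3125, f(x_1) = 5.347656, coefficient = 4
x_2 = 2.6250, f(x_2) = 6.890625, coefficient = 2
x_3 = 2.9375, f(x_3) = 8.628906, coefficient = 4
x_4 = 3.2500, f(x_4) = 10.562500, coefficient = 2
x_5 = 3.5625, f(x_5) = 12.691406, coefficient = 4
x_6 = 3.8750, f(x_6) = 15.015625, coefficient = 2
x_7 = 4.1875, f(x_7) = 17.535156, coefficient = 4
x_8 = 4.5000, f(x_8) = 20.250000, coefficient = 1

I ≈ (0.312500/3) × 266.000000 = 27.708333
Exact value: 27.708333
Error: 0.000000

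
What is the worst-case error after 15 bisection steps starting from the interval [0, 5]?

Bisection error bound: |error| ≤ (b-a)/2^n
|error| ≤ (5 - 0)/2^15 = 5/2^15
|error| ≤ 0.0001525879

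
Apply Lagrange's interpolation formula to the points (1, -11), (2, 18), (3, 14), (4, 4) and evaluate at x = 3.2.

Lagrange interpolation formula:
P(x) = Σ yᵢ × Lᵢ(x)
where Lᵢ(x) = Π_{j≠i} (x - xⱼ)/(xᵢ - xⱼ)

L_0(3.2) = (3.2 - 2)/(1 - 2) × (3.2 - 3)/(1 - 3) × (3.2 - 4)/(1 - 4) = 0.032000
L_1(3.2) = (3.2 - 1)/(2 - 1) × (3.2 - 3)/(2 - 3) × (3.2 - 4)/(2 - 4) = -0.176000
L_2(3.2) = (3.2 - 1)/(3 - 1) × (3.2 - 2)/(3 - 2) × (3.2 - 4)/(3 - 4) = 1.056000
L_3(3.2) = (3.2 - 1)/(4 - 1) × (3.2 - 2)/(4 - 2) × (3.2 - 3)/(4 - 3) = 0.088000

P(3.2) = (-11)×L_0(3.2) + 18×L_1(3.2) + 14×L_2(3.2) + 4×L_3(3.2)
P(3.2) = 11.616000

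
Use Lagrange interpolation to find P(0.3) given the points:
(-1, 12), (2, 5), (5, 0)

Lagrange interpolation formula:
P(x) = Σ yᵢ × Lᵢ(x)
where Lᵢ(x) = Π_{j≠i} (x - xⱼ)/(xᵢ - xⱼ)

L_0(0.3) = (0.3 - 2)/(-1 - 2) × (0.3 - 5)/(-1 - 5) = 0.443889
L_1(0.3) = (0.3 - (-1))/(2 - (-1)) × (0.3 - 5)/(2 - 5) = 0.678889
L_2(0.3) = (0.3 - (-1))/(5 - (-1)) × (0.3 - 2)/(5 - 2) = -0.122778

P(0.3) = 12×L_0(0.3) + 5×L_1(0.3) + 0×L_2(0.3)
P(0.3) = 8.721111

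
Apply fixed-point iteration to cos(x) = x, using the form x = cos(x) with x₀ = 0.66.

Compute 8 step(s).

Equation: cos(x) = x
Fixed-point form: x = cos(x)
x₀ = 0.66

x_1 = g(0.660000) = 0.789992
x_2 = g(0.789992) = 0.703851
x_3 = g(0.703851) = 0.762356
x_4 = g(0.762356) = 0.723211
x_5 = g(0.723211) = 0.749685
x_6 = g(0.749685) = 0.731904
x_7 = g(0.731904) = 0.743903
x_8 = g(0.743903) = 0.735831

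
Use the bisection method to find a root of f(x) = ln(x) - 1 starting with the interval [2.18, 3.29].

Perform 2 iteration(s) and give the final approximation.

f(x) = ln(x) - 1
Initial interval: [2.18, 3.29]

Iteration 1:
  c_1 = (2.180000 + 3.290000)/2 = 2.735000
  f(c_1) = f(2.735000) = 0.006131
  f(a) × f(c) < 0, new interval: [2.180000, 2.735000]
Iteration 2:
  c_2 = (2.180000 + 2.735000)/2 = 2.457500
  f(c_2) = f(2.457500) = -0.100855
  f(a) × f(c) ≥ 0, new interval: [2.457500, 2.735000]

After 2 iteration(s), the approximation is c_2 = 2.457500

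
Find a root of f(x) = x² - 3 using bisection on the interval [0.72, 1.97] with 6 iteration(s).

f(x) = x² - 3
Initial interval: [0.72, 1.97]

Iteration 1:
  c_1 = (0.720000 + 1.970000)/2 = 1.345000
  f(c_1) = f(1.345000) = -1.190975
  f(a) × f(c) ≥ 0, new interval: [1.345000, 1.970000]
Iteration 2:
  c_2 = (1.345000 + 1.970000)/2 = 1.657500
  f(c_2) = f(1.657500) = -0.252694
  f(a) × f(c) ≥ 0, new interval: [1.657500, 1.970000]
Iteration 3:
  c_3 = (1.657500 + 1.970000)/2 = 1.813750
  f(c_3) = f(1.813750) = 0.289689
  f(a) × f(c) < 0, new interval: [1.657500, 1.813750]
Iteration 4:
  c_4 = (1.657500 + 1.813750)/2 = 1.735625
  f(c_4) = f(1.735625) = 0.012394
  f(a) × f(c) < 0, new interval: [1.657500, 1.735625]
Iteration 5:
  c_5 = (1.657500 + 1.735625)/2 = 1.696562
  f(c_5) = f(1.696562) = -0.121676
  f(a) × f(c) ≥ 0, new interval: [1.696562, 1.735625]
Iteration 6:
  c_6 = (1.696562 + 1.735625)/2 = 1.716094
  f(c_6) = f(1.716094) = -0.055022
  f(a) × f(c) ≥ 0, new interval: [1.716094, 1.735625]

After 6 iteration(s), the approximation is c_6 = 1.716094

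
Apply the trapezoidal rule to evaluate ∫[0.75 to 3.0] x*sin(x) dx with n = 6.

f(x) = x*sin(x)
a = 0.75, b = 3.0, n = 6
h = (b - a)/n = 0.375000

Trapezoidal rule: (h/2)[f(x₀) + 2f(x₁) + 2f(x₂) + ... + f(xₙ)]

x_0 = 0.7500, f(x_0) = 0.511229, coefficient = 1
x_1 = 1.1250, f(x_1) = 1.015051, coefficient = 2
x_2 = 1.5000, f(x_2) = 1.496242, coefficient = 2
x_3 = 1.8750, f(x_3) = 1.788911, coefficient = 2
x_4 = 2.2500, f(x_4) = 1.750665, coefficient = 2
x_5 = 2.6250, f(x_5) = 1.296541, coefficient = 2
x_6 = 3.0000, f(x_6) = 0.423360, coefficient = 1

I ≈ (0.375000/2) × 15.629409 = 2.930514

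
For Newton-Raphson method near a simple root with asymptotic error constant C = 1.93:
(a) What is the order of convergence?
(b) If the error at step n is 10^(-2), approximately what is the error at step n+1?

(a) Newton-Raphson has quadratic (order 2) convergence near simple roots.
    This means |e_{n+1}| ≈ C|e_n|².

(b) With |e_n| = 10^(-2) and C = 1.93:
    |e_{n+1}| ≈ 1.93 × (10^(-2))² = 1.93 × 10^(-4)

(a) 2 (quadratic); (b) |e_{n+1}| ≈ 1.930e-04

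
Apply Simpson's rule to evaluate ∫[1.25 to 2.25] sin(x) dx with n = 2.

f(x) = sin(x)
a = 1.25, b = 2.25, n = 2
h = (b - a)/n = 0.500000

Simpson's rule: (h/3)[f(x₀) + 4f(x₁) + 2f(x₂) + ... + f(xₙ)]

x_0 = 1.2500, f(x_0) = 0.948985, coefficient = 1
x_1 = 1.7500, f(x_1) = 0.983986, coefficient = 4
x_2 = 2.2500, f(x_2) = 0.778073, coefficient = 1

I ≈ (0.500000/3) × 5.663002 = 0.943834
Exact value: 0.943496
Error: 0.000338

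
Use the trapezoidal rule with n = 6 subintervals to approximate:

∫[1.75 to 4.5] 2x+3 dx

f(x) = 2x+3
a = 1.75, b = 4.5, n = 6
h = (b - a)/n = 0.458333

Trapezoidal rule: (h/2)[f(x₀) + 2f(x₁) + 2f(x₂) + ... + f(xₙ)]

x_0 = 1.7500, f(x_0) = 6.500000, coefficient = 1
x_1 = 2.2083, f(x_1) = 7.416667, coefficient = 2
x_2 = 2.6667, f(x_2) = 8.333333, coefficient = 2
x_3 = 3.1250, f(x_3) = 9.250000, coefficient = 2
x_4 = 3.5833, f(x_4) = 10.166667, coefficient = 2
x_5 = 4.0417, f(x_5) = 11.083333, coefficient = 2
x_6 = 4.5000, f(x_6) = 12.000000, coefficient = 1

I ≈ (0.458333/2) × 111.000000 = 25.437500
Exact value: 25.437500
Error: 0.000000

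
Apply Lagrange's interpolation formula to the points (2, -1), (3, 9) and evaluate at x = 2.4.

Lagrange interpolation formula:
P(x) = Σ yᵢ × Lᵢ(x)
where Lᵢ(x) = Π_{j≠i} (x - xⱼ)/(xᵢ - xⱼ)

L_0(2.4) = (2.4 - 3)/(2 - 3) = 0.600000
L_1(2.4) = (2.4 - 2)/(3 - 2) = 0.400000

P(2.4) = (-1)×L_0(2.4) + 9×L_1(2.4)
P(2.4) = 3.000000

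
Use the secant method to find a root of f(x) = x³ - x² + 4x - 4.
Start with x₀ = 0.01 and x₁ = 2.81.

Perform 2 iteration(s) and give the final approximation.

f(x) = x³ - x² + 4x - 4
x₀ = 0.01, x₁ = 2.81

Secant formula: x_{n+1} = x_n - f(x_n)(x_n - x_{n-1})/(f(x_n) - f(x_{n-1}))

Iteration 1:
  f(0.010000) = -3.960099
  f(2.810000) = 21.531941
  x_2 = 2.810000 - 21.531941×(2.810000 - 0.010000)/(21.531941 - (-3.960099))
       = 0.444970
Iteration 2:
  f(2.810000) = 21.531941
  f(0.444970) = -2.330014
  x_3 = 0.444970 - (-2.330014)×(0.444970 - 2.810000)/(-2.330014 - 21.531941)
       = 0.675905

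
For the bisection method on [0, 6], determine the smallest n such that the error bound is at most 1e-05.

We need (b-a)/2^n ≤ 1e-05
(6 - 0)/2^n ≤ 1e-05
6/2^n ≤ 1e-05
2^n ≥ 600000
n ≥ log₂(600000) = 19.19
n ≥ 20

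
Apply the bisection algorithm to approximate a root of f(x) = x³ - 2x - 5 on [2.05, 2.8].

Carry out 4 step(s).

f(x) = x³ - 2x - 5
Initial interval: [2.05, 2.8]

Iteration 1:
  c_1 = (2.050000 + 2.800000)/2 = 2.425000
  f(c_1) = f(2.425000) = 4.410516
  f(a) × f(c) < 0, new interval: [2.050000, 2.425000]
Iteration 2:
  c_2 = (2.050000 + 2.425000)/2 = 2.237500
  f(c_2) = f(2.237500) = 1.726834
  f(a) × f(c) < 0, new interval: [2.050000, 2.237500]
Iteration 3:
  c_3 = (2.050000 + 2.237500)/2 = 2.143750
  f(c_3) = f(2.143750) = 0.564455
  f(a) × f(c) < 0, new interval: [2.050000, 2.143750]
Iteration 4:
  c_4 = (2.050000 + 2.143750)/2 = 2.096875
  f(c_4) = f(2.096875) = 0.025968
  f(a) × f(c) < 0, new interval: [2.050000, 2.096875]

After 4 iteration(s), the approximation is c_4 = 2.096875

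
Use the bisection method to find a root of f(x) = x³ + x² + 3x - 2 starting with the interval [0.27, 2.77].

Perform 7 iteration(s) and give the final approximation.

f(x) = x³ + x² + 3x - 2
Initial interval: [0.27, 2.77]

Iteration 1:
  c_1 = (0.270000 + 2.770000)/2 = 1.520000
  f(c_1) = f(1.520000) = 8.382208
  f(a) × f(c) < 0, new interval: [0.270000, 1.520000]
Iteration 2:
  c_2 = (0.270000 + 1.520000)/2 = 0.895000
  f(c_2) = f(0.895000) = 2.202942
  f(a) × f(c) < 0, new interval: [0.270000, 0.895000]
Iteration 3:
  c_3 = (0.270000 + 0.895000)/2 = 0.582500
  f(c_3) = f(0.582500) = 0.284452
  f(a) × f(c) < 0, new interval: [0.270000, 0.582500]
Iteration 4:
  c_4 = (0.270000 + 0.582500)/2 = 0.426250
  f(c_4) = f(0.426250) = -0.462116
  f(a) × f(c) ≥ 0, new interval: [0.426250, 0.582500]
Iteration 5:
  c_5 = (0.426250 + 0.582500)/2 = 0.504375
  f(c_5) = f(0.504375) = -0.104171
  f(a) × f(c) ≥ 0, new interval: [0.504375, 0.582500]
Iteration 6:
  c_6 = (0.504375 + 0.582500)/2 = 0.543438
  f(c_6) = f(0.543438) = 0.086127
  f(a) × f(c) < 0, new interval: [0.504375, 0.543438]
Iteration 7:
  c_7 = (0.504375 + 0.543438)/2 = 0.523906
  f(c_7) = f(0.523906) = -0.010003
  f(a) × f(c) ≥ 0, new interval: [0.523906, 0.543438]

After 7 iteration(s), the approximation is c_7 = 0.523906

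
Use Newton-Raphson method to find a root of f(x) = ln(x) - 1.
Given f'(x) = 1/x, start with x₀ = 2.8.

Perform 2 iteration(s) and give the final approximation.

f(x) = ln(x) - 1
f'(x) = 1/x
x₀ = 2.8

Newton-Raphson formula: x_{n+1} = x_n - f(x_n)/f'(x_n)

Iteration 1:
  f(2.800000) = 0.029619
  f'(2.800000) = 0.357143
  x_1 = 2.800000 - 0.029619/0.357143 = 2.717066
Iteration 2:
  f(2.717066) = -0.000448
  f'(2.717066) = 0.368044
  x_2 = 2.717066 - (-0.000448)/0.368044 = 2.718282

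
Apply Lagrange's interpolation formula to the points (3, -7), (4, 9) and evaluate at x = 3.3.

Lagrange interpolation formula:
P(x) = Σ yᵢ × Lᵢ(x)
where Lᵢ(x) = Π_{j≠i} (x - xⱼ)/(xᵢ - xⱼ)

L_0(3.3) = (3.3 - 4)/(3 - 4) = 0.700000
L_1(3.3) = (3.3 - 3)/(4 - 3) = 0.300000

P(3.3) = (-7)×L_0(3.3) + 9×L_1(3.3)
P(3.3) = -2.200000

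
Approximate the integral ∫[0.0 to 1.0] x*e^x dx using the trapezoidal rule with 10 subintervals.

f(x) = x*e^x
a = 0.0, b = 1.0, n = 10
h = (b - a)/n = 0.100000

Trapezoidal rule: (h/2)[f(x₀) + 2f(x₁) + 2f(x₂) + ... + f(xₙ)]

x_0 = 0.0000, f(x_0) = 0.000000, coefficient = 1
x_1 = 0.1000, f(x_1) = 0.110517, coefficient = 2
x_2 = 0.2000, f(x_2) = 0.244281, coefficient = 2
x_3 = 0.3000, f(x_3) = 0.404958, coefficient = 2
x_4 = 0.4000, f(x_4) = 0.596730, coefficient = 2
x_5 = 0.5000, f(x_5) = 0.824361, coefficient = 2
x_6 = 0.6000, f(x_6) = 1.093271, coefficient = 2
x_7 = 0.7000, f(x_7) = 1.409627, coefficient = 2
x_8 = 0.8000, f(x_8) = 1.780433, coefficient = 2
x_9 = 0.9000, f(x_9) = 2.213643, coefficient = 2
x_10 = 1.0000, f(x_10) = 2.718282, coefficient = 1

I ≈ (0.100000/2) × 20.073921 = 1.003696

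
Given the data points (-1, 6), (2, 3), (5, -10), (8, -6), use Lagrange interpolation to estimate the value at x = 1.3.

Lagrange interpolation formula:
P(x) = Σ yᵢ × Lᵢ(x)
where Lᵢ(x) = Π_{j≠i} (x - xⱼ)/(xᵢ - xⱼ)

L_0(1.3) = (1.3 - 2)/(-1 - 2) × (1.3 - 5)/(-1 - 5) × (1.3 - 8)/(-1 - 8) = 0.107117
L_1(1.3) = (1.3 - (-1))/(2 - (-1)) × (1.3 - 5)/(2 - 5) × (1.3 - 8)/(2 - 8) = 1.055870
L_2(1.3) = (1.3 - (-1))/(5 - (-1)) × (1.3 - 2)/(5 - 2) × (1.3 - 8)/(5 - 8) = -0.199759
L_3(1.3) = (1.3 - (-1))/(8 - (-1)) × (1.3 - 2)/(8 - 2) × (1.3 - 5)/(8 - 5) = 0.036772

P(1.3) = 6×L_0(1.3) + 3×L_1(1.3) + (-10)×L_2(1.3) + (-6)×L_3(1.3)
P(1.3) = 5.587278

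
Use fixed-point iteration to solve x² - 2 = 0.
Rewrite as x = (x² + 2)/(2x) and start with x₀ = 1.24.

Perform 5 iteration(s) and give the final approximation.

Equation: x² - 2 = 0
Fixed-point form: x = (x² + 2)/(2x)
x₀ = 1.24

x_1 = g(1.240000) = 1.426452
x_2 = g(1.426452) = 1.414266
x_3 = g(1.414266) = 1.414214
x_4 = g(1.414214) = 1.414214
x_5 = g(1.414214) = 1.414214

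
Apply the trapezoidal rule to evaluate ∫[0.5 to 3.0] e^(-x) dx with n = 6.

f(x) = e^(-x)
a = 0.5, b = 3.0, n = 6
h = (b - a)/n = 0.416667

Trapezoidal rule: (h/2)[f(x₀) + 2f(x₁) + 2f(x₂) + ... + f(xₙ)]

x_0 = 0.5000, f(x_0) = 0.606531, coefficient = 1
x_1 = 0.9167, f(x_1) = 0.399850, coefficient = 2
x_2 = 1.3333, f(x_2) = 0.263597, coefficient = 2
x_3 = 1.7500, f(x_3) = 0.173774, coefficient = 2
x_4 = 2.1667, f(x_4) = 0.114559, coefficient = 2
x_5 = 2.5833, f(x_5) = 0.075522, coefficient = 2
x_6 = 3.0000, f(x_6) = 0.049787, coefficient = 1

I ≈ (0.416667/2) × 2.710921 = 0.564775
Exact value: 0.556744
Error: 0.008032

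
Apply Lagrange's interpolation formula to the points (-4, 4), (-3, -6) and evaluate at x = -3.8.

Lagrange interpolation formula:
P(x) = Σ yᵢ × Lᵢ(x)
where Lᵢ(x) = Π_{j≠i} (x - xⱼ)/(xᵢ - xⱼ)

L_0(-3.8) = (-3.8 - (-3))/(-4 - (-3)) = 0.800000
L_1(-3.8) = (-3.8 - (-4))/(-3 - (-4)) = 0.200000

P(-3.8) = 4×L_0(-3.8) + (-6)×L_1(-3.8)
P(-3.8) = 2.000000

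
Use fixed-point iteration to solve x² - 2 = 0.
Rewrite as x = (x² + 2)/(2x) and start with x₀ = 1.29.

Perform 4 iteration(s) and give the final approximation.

Equation: x² - 2 = 0
Fixed-point form: x = (x² + 2)/(2x)
x₀ = 1.29

x_1 = g(1.290000) = 1.420194
x_2 = g(1.420194) = 1.414226
x_3 = g(1.414226) = 1.414214
x_4 = g(1.414214) = 1.414214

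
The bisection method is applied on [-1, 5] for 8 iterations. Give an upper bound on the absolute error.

Bisection error bound: |error| ≤ (b-a)/2^n
|error| ≤ (5 - (-1))/2^8 = 6/2^8
|error| ≤ 0.0234375000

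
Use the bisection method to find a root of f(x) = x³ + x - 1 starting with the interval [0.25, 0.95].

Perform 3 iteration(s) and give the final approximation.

f(x) = x³ + x - 1
Initial interval: [0.25, 0.95]

Iteration 1:
  c_1 = (0.250000 + 0.950000)/2 = 0.600000
  f(c_1) = f(0.600000) = -0.184000
  f(a) × f(c) ≥ 0, new interval: [0.600000, 0.950000]
Iteration 2:
  c_2 = (0.600000 + 0.950000)/2 = 0.775000
  f(c_2) = f(0.775000) = 0.240484
  f(a) × f(c) < 0, new interval: [0.600000, 0.775000]
Iteration 3:
  c_3 = (0.600000 + 0.775000)/2 = 0.687500
  f(c_3) = f(0.687500) = 0.012451
  f(a) × f(c) < 0, new interval: [0.600000, 0.687500]

After 3 iteration(s), the approximation is c_3 = 0.687500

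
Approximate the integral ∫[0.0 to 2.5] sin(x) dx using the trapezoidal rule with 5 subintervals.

f(x) = sin(x)
a = 0.0, b = 2.5, n = 5
h = (b - a)/n = 0.500000

Trapezoidal rule: (h/2)[f(x₀) + 2f(x₁) + 2f(x₂) + ... + f(xₙ)]

x_0 = 0.0000, f(x_0) = 0.000000, coefficient = 1
x_1 = 0.5000, f(x_1) = 0.479426, coefficient = 2
x_2 = 1.0000, f(x_2) = 0.841471, coefficient = 2
x_3 = 1.5000, f(x_3) = 0.997495, coefficient = 2
x_4 = 2.0000, f(x_4) = 0.909297, coefficient = 2
x_5 = 2.5000, f(x_5) = 0.598472, coefficient = 1

I ≈ (0.500000/2) × 7.053850 = 1.763463
Exact value: 1.801144
Error: 0.037681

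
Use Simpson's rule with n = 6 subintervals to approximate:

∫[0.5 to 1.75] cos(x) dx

f(x) = cos(x)
a = 0.5, b = 1.75, n = 6
h = (b - a)/n = 0.208333

Simpson's rule: (h/3)[f(x₀) + 4f(x₁) + 2f(x₂) + ... + f(xₙ)]

x_0 = 0.5000, f(x_0) = 0.877583, coefficient = 1
x_1 = 0.7083, f(x_1) = 0.759447, coefficient = 4
x_2 = 0.9167, f(x_2) = 0.608469, coefficient = 2
x_3 = 1.1250, f(x_3) = 0.431177, coefficient = 4
x_4 = 1.3333, f(x_4) = 0.235238, coefficient = 2
x_5 = 1.5417, f(x_5) = 0.029126, coefficient = 4
x_6 = 1.7500, f(x_6) = -0.178246, coefficient = 1

I ≈ (0.208333/3) × 7.265746 = 0.504566
Exact value: 0.504560
Error: 0.000005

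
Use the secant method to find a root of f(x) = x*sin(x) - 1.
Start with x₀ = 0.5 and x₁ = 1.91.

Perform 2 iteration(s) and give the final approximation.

f(x) = x*sin(x) - 1
x₀ = 0.5, x₁ = 1.91

Secant formula: x_{n+1} = x_n - f(x_n)(x_n - x_{n-1})/(f(x_n) - f(x_{n-1}))

Iteration 1:
  f(0.500000) = -0.760287
  f(1.910000) = 0.801168
  x_2 = 1.910000 - 0.801168×(1.910000 - 0.500000)/(0.801168 - (-0.760287))
       = 1.186542
Iteration 2:
  f(1.910000) = 0.801168
  f(1.186542) = 0.100018
  x_3 = 1.186542 - 0.100018×(1.186542 - 1.910000)/(0.100018 - 0.801168)
       = 1.083343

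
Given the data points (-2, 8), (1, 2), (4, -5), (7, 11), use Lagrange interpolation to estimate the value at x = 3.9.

Lagrange interpolation formula:
P(x) = Σ yᵢ × Lᵢ(x)
where Lᵢ(x) = Π_{j≠i} (x - xⱼ)/(xᵢ - xⱼ)

L_0(3.9) = (3.9 - 1)/(-2 - 1) × (3.9 - 4)/(-2 - 4) × (3.9 - 7)/(-2 - 7) = -0.005549
L_1(3.9) = (3.9 - (-2))/(1 - (-2)) × (3.9 - 4)/(1 - 4) × (3.9 - 7)/(1 - 7) = 0.033870
L_2(3.9) = (3.9 - (-2))/(4 - (-2)) × (3.9 - 1)/(4 - 1) × (3.9 - 7)/(4 - 7) = 0.982241
L_3(3.9) = (3.9 - (-2))/(7 - (-2)) × (3.9 - 1)/(7 - 1) × (3.9 - 4)/(7 - 4) = -0.010562

P(3.9) = 8×L_0(3.9) + 2×L_1(3.9) + (-5)×L_2(3.9) + 11×L_3(3.9)
P(3.9) = -5.004037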